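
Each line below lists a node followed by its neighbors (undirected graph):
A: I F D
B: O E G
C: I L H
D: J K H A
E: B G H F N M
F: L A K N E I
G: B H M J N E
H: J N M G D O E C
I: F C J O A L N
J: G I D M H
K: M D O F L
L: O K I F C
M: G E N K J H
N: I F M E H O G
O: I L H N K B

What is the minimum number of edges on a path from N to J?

2

Level 0: N
Level 1: E, F, G, H, I, M, O
Level 2: A, B, C, D, J, K, L
J first appears at level 2.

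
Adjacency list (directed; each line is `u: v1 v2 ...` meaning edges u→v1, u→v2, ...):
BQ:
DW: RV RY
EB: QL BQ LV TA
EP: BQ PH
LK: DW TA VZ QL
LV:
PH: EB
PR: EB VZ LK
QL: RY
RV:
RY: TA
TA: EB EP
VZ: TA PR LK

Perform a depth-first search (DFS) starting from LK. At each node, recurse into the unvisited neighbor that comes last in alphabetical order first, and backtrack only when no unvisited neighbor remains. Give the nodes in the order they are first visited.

Visit LK
LK → VZ
VZ → TA
TA → EP
EP → PH
PH → EB
EB → QL
QL → RY
EB → LV
EB → BQ
VZ → PR
LK → DW
DW → RV

LK → VZ → TA → EP → PH → EB → QL → RY → LV → BQ → PR → DW → RV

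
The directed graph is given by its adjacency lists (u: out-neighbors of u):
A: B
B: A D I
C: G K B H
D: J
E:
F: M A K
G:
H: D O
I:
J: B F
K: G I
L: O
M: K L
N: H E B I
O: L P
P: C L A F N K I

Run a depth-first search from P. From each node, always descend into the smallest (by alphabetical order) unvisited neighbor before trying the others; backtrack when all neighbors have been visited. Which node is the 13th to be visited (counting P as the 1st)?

C

Visit P
P → A
A → B
B → D
D → J
J → F
F → K
K → G
K → I
F → M
M → L
L → O
P → C
C → H
P → N
N → E

Visit order: P, A, B, D, J, F, K, G, I, M, L, O, C, H, N, E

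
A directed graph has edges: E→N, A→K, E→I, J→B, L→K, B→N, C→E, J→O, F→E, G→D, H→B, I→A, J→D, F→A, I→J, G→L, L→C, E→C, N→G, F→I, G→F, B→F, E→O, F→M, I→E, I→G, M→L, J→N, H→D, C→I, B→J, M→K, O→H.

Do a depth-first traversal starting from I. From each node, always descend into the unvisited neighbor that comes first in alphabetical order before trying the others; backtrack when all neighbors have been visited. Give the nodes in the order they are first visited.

Visit I
I → A
A → K
I → E
E → C
E → N
N → G
G → D
G → F
F → M
M → L
E → O
O → H
H → B
B → J

I -> A -> K -> E -> C -> N -> G -> D -> F -> M -> L -> O -> H -> B -> J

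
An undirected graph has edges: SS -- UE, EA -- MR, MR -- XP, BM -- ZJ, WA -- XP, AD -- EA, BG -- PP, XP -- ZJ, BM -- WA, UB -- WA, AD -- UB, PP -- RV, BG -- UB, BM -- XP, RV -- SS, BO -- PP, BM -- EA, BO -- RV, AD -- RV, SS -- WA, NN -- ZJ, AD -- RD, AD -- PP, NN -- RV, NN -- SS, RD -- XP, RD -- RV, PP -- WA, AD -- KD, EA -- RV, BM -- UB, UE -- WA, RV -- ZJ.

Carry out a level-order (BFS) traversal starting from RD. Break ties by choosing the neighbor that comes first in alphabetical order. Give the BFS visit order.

RD AD RV XP EA KD PP UB BO NN SS ZJ BM MR WA BG UE

Visit RD; enqueue AD, RV, XP → queue [AD, RV, XP]
Visit AD; enqueue EA, KD, PP, UB → queue [RV, XP, EA, KD, PP, UB]
Visit RV; enqueue BO, NN, SS, ZJ → queue [XP, EA, KD, PP, UB, BO, NN, SS, ZJ]
Visit XP; enqueue BM, MR, WA → queue [EA, KD, PP, UB, BO, NN, SS, ZJ, BM, MR, WA]
Visit EA → queue [KD, PP, UB, BO, NN, SS, ZJ, BM, MR, WA]
Visit KD → queue [PP, UB, BO, NN, SS, ZJ, BM, MR, WA]
Visit PP; enqueue BG → queue [UB, BO, NN, SS, ZJ, BM, MR, WA, BG]
Visit UB → queue [BO, NN, SS, ZJ, BM, MR, WA, BG]
Visit BO → queue [NN, SS, ZJ, BM, MR, WA, BG]
Visit NN → queue [SS, ZJ, BM, MR, WA, BG]
Visit SS; enqueue UE → queue [ZJ, BM, MR, WA, BG, UE]
Visit ZJ → queue [BM, MR, WA, BG, UE]
Visit BM → queue [MR, WA, BG, UE]
Visit MR → queue [WA, BG, UE]
Visit WA → queue [BG, UE]
Visit BG → queue [UE]
Visit UE → queue []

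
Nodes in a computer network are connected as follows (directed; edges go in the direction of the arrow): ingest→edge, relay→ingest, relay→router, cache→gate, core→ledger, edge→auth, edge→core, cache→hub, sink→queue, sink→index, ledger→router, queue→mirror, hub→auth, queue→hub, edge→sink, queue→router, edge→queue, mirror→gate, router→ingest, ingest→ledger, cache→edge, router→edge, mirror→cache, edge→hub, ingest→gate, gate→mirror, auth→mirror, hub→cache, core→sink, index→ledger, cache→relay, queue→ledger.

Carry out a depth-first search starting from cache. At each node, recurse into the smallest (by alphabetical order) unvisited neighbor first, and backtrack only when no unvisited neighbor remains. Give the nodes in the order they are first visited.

cache, edge, auth, mirror, gate, core, ledger, router, ingest, sink, index, queue, hub, relay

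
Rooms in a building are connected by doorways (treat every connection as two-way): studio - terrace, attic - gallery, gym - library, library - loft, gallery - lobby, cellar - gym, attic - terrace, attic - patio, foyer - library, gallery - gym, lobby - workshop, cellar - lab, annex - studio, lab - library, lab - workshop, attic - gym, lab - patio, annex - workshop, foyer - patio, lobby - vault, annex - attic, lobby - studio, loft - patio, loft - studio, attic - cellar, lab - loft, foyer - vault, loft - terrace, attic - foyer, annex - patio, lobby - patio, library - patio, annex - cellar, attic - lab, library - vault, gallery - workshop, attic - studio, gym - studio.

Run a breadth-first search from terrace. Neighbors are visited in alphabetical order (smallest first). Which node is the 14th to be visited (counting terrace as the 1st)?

Visit terrace; enqueue attic, loft, studio → queue [attic, loft, studio]
Visit attic; enqueue annex, cellar, foyer, gallery, gym, lab, patio → queue [loft, studio, annex, cellar, foyer, gallery, gym, lab, patio]
Visit loft; enqueue library → queue [studio, annex, cellar, foyer, gallery, gym, lab, patio, library]
Visit studio; enqueue lobby → queue [annex, cellar, foyer, gallery, gym, lab, patio, library, lobby]
Visit annex; enqueue workshop → queue [cellar, foyer, gallery, gym, lab, patio, library, lobby, workshop]
Visit cellar → queue [foyer, gallery, gym, lab, patio, library, lobby, workshop]
Visit foyer; enqueue vault → queue [gallery, gym, lab, patio, library, lobby, workshop, vault]
Visit gallery → queue [gym, lab, patio, library, lobby, workshop, vault]
Visit gym → queue [lab, patio, library, lobby, workshop, vault]
Visit lab → queue [patio, library, lobby, workshop, vault]
Visit patio → queue [library, lobby, workshop, vault]
Visit library → queue [lobby, workshop, vault]
Visit lobby → queue [workshop, vault]
Visit workshop → queue [vault]
Visit vault → queue []

Visit order: terrace, attic, loft, studio, annex, cellar, foyer, gallery, gym, lab, patio, library, lobby, workshop, vault

workshop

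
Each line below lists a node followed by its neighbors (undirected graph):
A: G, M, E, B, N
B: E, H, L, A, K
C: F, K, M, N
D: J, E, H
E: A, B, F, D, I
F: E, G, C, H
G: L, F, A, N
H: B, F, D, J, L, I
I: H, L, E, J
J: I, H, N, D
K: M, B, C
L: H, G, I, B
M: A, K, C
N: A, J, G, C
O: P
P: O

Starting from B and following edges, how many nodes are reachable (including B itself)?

BFS from B visits: B, A, E, H, K, L, G, M, N, D, F, I, J, C
Reachable nodes: 14 of 16 total.

14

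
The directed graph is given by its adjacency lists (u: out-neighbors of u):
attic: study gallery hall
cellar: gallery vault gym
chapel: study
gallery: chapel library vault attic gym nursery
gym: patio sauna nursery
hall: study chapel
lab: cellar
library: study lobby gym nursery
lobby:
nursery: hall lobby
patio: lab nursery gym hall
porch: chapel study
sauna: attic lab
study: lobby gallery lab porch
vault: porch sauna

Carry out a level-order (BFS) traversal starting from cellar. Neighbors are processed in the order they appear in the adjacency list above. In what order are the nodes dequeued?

Visit cellar; enqueue gallery, vault, gym → queue [gallery, vault, gym]
Visit gallery; enqueue chapel, library, attic, nursery → queue [vault, gym, chapel, library, attic, nursery]
Visit vault; enqueue porch, sauna → queue [gym, chapel, library, attic, nursery, porch, sauna]
Visit gym; enqueue patio → queue [chapel, library, attic, nursery, porch, sauna, patio]
Visit chapel; enqueue study → queue [library, attic, nursery, porch, sauna, patio, study]
Visit library; enqueue lobby → queue [attic, nursery, porch, sauna, patio, study, lobby]
Visit attic; enqueue hall → queue [nursery, porch, sauna, patio, study, lobby, hall]
Visit nursery → queue [porch, sauna, patio, study, lobby, hall]
Visit porch → queue [sauna, patio, study, lobby, hall]
Visit sauna; enqueue lab → queue [patio, study, lobby, hall, lab]
Visit patio → queue [study, lobby, hall, lab]
Visit study → queue [lobby, hall, lab]
Visit lobby → queue [hall, lab]
Visit hall → queue [lab]
Visit lab → queue []

cellar, gallery, vault, gym, chapel, library, attic, nursery, porch, sauna, patio, study, lobby, hall, lab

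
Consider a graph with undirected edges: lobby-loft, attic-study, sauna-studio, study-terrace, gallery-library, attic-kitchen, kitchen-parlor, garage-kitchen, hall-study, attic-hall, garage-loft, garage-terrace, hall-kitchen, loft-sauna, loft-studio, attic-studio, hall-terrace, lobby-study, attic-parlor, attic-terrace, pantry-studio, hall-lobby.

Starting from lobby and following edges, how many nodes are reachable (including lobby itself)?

12

BFS from lobby visits: lobby, hall, loft, study, attic, kitchen, terrace, garage, sauna, studio, parlor, pantry
Reachable nodes: 12 of 14 total.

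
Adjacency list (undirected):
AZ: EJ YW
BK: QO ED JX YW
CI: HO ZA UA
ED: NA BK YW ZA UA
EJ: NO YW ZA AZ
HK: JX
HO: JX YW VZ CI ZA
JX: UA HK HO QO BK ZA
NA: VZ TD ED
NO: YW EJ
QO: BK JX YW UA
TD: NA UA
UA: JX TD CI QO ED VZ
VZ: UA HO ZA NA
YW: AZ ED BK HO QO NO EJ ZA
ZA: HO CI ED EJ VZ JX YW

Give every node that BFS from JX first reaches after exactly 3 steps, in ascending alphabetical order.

AZ, NA, NO

Level 0: JX
Level 1: BK, HK, HO, QO, UA, ZA
Level 2: CI, ED, EJ, TD, VZ, YW
Level 3: AZ, NA, NO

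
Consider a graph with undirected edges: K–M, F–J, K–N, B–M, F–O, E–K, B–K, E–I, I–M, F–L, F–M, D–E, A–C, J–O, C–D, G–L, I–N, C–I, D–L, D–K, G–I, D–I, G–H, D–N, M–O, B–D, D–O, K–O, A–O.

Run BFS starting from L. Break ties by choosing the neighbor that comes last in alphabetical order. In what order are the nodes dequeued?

L, G, F, D, I, H, O, M, J, N, K, E, C, B, A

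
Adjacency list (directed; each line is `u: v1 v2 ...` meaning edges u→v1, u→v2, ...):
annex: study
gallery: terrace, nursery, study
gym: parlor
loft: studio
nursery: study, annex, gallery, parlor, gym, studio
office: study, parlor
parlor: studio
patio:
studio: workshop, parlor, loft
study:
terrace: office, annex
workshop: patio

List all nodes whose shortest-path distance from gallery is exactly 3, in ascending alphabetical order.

Level 0: gallery
Level 1: nursery, study, terrace
Level 2: annex, gym, office, parlor, studio
Level 3: loft, workshop
Level 4: patio

loft, workshop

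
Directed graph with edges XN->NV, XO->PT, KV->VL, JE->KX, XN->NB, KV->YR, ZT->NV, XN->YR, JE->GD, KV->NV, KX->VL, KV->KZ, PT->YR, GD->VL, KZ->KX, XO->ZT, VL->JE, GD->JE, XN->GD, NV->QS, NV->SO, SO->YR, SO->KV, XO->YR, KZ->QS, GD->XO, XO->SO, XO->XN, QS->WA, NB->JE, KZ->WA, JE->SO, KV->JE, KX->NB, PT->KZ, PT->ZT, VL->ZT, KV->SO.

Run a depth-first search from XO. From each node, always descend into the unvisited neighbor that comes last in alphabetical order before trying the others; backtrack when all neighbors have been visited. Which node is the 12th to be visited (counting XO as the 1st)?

Visit XO
XO → ZT
ZT → NV
NV → SO
SO → YR
SO → KV
KV → VL
VL → JE
JE → KX
KX → NB
JE → GD
KV → KZ
KZ → WA
KZ → QS
XO → XN
XO → PT

Visit order: XO, ZT, NV, SO, YR, KV, VL, JE, KX, NB, GD, KZ, WA, QS, XN, PT

KZ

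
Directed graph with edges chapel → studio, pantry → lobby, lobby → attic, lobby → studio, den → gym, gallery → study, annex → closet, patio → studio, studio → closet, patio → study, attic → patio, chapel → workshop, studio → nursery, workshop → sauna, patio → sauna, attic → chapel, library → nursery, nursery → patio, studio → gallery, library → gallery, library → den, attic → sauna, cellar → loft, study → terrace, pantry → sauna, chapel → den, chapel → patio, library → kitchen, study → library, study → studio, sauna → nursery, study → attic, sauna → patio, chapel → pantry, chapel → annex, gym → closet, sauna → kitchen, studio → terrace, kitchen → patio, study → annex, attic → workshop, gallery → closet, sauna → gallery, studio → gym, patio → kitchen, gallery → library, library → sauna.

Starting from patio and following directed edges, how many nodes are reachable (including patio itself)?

BFS from patio visits: patio, kitchen, sauna, studio, study, gallery, nursery, closet, gym, terrace, annex, attic, library, chapel, workshop, den, pantry, lobby
Reachable nodes: 18 of 20 total.

18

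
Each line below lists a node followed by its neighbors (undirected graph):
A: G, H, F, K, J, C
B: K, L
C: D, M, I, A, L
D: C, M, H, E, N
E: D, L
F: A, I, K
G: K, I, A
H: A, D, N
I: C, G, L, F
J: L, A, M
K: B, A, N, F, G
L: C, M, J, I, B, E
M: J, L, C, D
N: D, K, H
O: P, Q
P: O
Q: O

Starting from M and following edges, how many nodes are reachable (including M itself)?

14

BFS from M visits: M, C, D, J, L, A, I, E, H, N, B, F, G, K
Reachable nodes: 14 of 17 total.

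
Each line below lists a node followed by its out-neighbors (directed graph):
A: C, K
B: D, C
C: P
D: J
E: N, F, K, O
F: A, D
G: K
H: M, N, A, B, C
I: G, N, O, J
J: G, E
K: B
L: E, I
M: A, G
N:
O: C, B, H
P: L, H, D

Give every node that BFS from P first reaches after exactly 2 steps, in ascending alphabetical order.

A, B, C, E, I, J, M, N

Level 0: P
Level 1: D, H, L
Level 2: A, B, C, E, I, J, M, N
Level 3: F, G, K, O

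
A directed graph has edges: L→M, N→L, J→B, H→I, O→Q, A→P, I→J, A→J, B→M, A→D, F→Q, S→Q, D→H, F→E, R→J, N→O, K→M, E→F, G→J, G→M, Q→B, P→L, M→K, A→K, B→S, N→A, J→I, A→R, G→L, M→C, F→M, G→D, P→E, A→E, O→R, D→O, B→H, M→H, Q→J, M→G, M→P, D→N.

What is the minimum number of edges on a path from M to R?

Level 0: M
Level 1: C, G, H, K, P
Level 2: D, E, I, J, L
Level 3: B, F, N, O
Level 4: A, Q, R, S
R first appears at level 4.

4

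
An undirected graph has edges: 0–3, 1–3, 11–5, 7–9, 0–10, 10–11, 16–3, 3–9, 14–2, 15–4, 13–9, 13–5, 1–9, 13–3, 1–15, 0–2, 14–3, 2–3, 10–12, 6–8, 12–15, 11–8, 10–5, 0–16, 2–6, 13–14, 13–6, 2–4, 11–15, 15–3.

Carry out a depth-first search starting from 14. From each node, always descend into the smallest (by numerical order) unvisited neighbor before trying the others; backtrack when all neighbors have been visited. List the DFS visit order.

Visit 14
14 → 2
2 → 0
0 → 3
3 → 1
1 → 9
9 → 7
9 → 13
13 → 5
5 → 10
10 → 11
11 → 8
8 → 6
11 → 15
15 → 4
15 → 12
3 → 16

14 -> 2 -> 0 -> 3 -> 1 -> 9 -> 7 -> 13 -> 5 -> 10 -> 11 -> 8 -> 6 -> 15 -> 4 -> 12 -> 16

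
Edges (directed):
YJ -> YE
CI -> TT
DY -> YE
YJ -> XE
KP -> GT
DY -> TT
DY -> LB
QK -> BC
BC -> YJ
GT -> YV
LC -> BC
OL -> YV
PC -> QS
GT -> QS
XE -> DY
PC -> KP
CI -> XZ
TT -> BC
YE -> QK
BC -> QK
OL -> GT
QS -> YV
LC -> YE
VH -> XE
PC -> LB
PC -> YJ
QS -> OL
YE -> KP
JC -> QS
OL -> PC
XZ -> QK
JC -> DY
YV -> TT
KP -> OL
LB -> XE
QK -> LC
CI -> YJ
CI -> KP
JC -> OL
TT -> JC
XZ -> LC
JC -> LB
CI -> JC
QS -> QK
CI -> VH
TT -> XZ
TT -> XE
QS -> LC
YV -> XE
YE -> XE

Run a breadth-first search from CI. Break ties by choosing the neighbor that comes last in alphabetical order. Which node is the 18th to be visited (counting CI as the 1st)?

Visit CI; enqueue YJ, XZ, VH, TT, KP, JC → queue [YJ, XZ, VH, TT, KP, JC]
Visit YJ; enqueue YE, XE → queue [XZ, VH, TT, KP, JC, YE, XE]
Visit XZ; enqueue QK, LC → queue [VH, TT, KP, JC, YE, XE, QK, LC]
Visit VH → queue [TT, KP, JC, YE, XE, QK, LC]
Visit TT; enqueue BC → queue [KP, JC, YE, XE, QK, LC, BC]
Visit KP; enqueue OL, GT → queue [JC, YE, XE, QK, LC, BC, OL, GT]
Visit JC; enqueue QS, LB, DY → queue [YE, XE, QK, LC, BC, OL, GT, QS, LB, DY]
Visit YE → queue [XE, QK, LC, BC, OL, GT, QS, LB, DY]
Visit XE → queue [QK, LC, BC, OL, GT, QS, LB, DY]
Visit QK → queue [LC, BC, OL, GT, QS, LB, DY]
Visit LC → queue [BC, OL, GT, QS, LB, DY]
Visit BC → queue [OL, GT, QS, LB, DY]
Visit OL; enqueue YV, PC → queue [GT, QS, LB, DY, YV, PC]
Visit GT → queue [QS, LB, DY, YV, PC]
Visit QS → queue [LB, DY, YV, PC]
Visit LB → queue [DY, YV, PC]
Visit DY → queue [YV, PC]
Visit YV → queue [PC]
Visit PC → queue []

Visit order: CI, YJ, XZ, VH, TT, KP, JC, YE, XE, QK, LC, BC, OL, GT, QS, LB, DY, YV, PC

YV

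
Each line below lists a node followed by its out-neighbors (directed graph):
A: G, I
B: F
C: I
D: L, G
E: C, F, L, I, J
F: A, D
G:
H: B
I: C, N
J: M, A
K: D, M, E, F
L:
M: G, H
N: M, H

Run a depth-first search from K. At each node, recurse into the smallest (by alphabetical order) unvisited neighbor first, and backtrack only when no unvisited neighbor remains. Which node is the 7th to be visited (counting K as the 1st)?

I

Visit K
K → D
D → G
D → L
K → E
E → C
C → I
I → N
N → H
H → B
B → F
F → A
N → M
E → J

Visit order: K, D, G, L, E, C, I, N, H, B, F, A, M, J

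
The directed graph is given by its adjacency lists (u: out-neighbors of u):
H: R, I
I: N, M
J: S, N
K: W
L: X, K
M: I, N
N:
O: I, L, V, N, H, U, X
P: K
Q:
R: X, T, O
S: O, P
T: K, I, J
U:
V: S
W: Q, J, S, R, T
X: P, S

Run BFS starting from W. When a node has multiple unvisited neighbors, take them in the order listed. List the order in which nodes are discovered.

Visit W; enqueue Q, J, S, R, T → queue [Q, J, S, R, T]
Visit Q → queue [J, S, R, T]
Visit J; enqueue N → queue [S, R, T, N]
Visit S; enqueue O, P → queue [R, T, N, O, P]
Visit R; enqueue X → queue [T, N, O, P, X]
Visit T; enqueue K, I → queue [N, O, P, X, K, I]
Visit N → queue [O, P, X, K, I]
Visit O; enqueue L, V, H, U → queue [P, X, K, I, L, V, H, U]
Visit P → queue [X, K, I, L, V, H, U]
Visit X → queue [K, I, L, V, H, U]
Visit K → queue [I, L, V, H, U]
Visit I; enqueue M → queue [L, V, H, U, M]
Visit L → queue [V, H, U, M]
Visit V → queue [H, U, M]
Visit H → queue [U, M]
Visit U → queue [M]
Visit M → queue []

W, Q, J, S, R, T, N, O, P, X, K, I, L, V, H, U, M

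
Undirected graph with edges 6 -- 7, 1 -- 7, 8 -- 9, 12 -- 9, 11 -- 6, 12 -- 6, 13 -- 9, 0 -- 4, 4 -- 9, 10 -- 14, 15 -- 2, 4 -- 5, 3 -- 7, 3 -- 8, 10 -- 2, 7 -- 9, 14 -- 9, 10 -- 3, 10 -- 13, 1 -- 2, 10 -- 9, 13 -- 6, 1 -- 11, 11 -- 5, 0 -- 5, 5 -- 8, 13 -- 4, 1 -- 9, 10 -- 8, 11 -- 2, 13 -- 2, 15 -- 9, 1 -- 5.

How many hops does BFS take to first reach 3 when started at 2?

2

Level 0: 2
Level 1: 1, 10, 11, 13, 15
Level 2: 3, 4, 5, 6, 7, 8, 9, 14
Level 3: 0, 12
3 first appears at level 2.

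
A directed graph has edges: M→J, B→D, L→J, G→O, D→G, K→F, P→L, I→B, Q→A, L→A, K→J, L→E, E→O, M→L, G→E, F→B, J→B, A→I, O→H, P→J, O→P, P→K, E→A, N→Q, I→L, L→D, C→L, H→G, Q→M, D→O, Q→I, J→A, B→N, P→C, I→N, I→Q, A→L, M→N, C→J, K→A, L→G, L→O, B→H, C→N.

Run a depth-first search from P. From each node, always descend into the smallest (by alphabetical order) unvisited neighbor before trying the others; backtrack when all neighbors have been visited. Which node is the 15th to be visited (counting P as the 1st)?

L

Visit P
P → C
C → J
J → A
A → I
I → B
B → D
D → G
G → E
E → O
O → H
B → N
N → Q
Q → M
M → L
P → K
K → F

Visit order: P, C, J, A, I, B, D, G, E, O, H, N, Q, M, L, K, F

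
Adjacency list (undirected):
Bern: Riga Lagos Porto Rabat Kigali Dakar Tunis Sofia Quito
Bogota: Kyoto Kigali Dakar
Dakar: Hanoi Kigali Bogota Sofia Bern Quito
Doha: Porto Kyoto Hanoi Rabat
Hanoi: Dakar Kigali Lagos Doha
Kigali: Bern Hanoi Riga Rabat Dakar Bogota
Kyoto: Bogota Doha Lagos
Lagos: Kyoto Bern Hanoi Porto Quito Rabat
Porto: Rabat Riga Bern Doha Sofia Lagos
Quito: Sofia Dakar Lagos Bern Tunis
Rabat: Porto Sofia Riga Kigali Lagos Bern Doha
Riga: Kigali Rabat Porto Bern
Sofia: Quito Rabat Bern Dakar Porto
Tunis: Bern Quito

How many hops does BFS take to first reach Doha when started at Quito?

Level 0: Quito
Level 1: Bern, Dakar, Lagos, Sofia, Tunis
Level 2: Bogota, Hanoi, Kigali, Kyoto, Porto, Rabat, Riga
Level 3: Doha
Doha first appears at level 3.

3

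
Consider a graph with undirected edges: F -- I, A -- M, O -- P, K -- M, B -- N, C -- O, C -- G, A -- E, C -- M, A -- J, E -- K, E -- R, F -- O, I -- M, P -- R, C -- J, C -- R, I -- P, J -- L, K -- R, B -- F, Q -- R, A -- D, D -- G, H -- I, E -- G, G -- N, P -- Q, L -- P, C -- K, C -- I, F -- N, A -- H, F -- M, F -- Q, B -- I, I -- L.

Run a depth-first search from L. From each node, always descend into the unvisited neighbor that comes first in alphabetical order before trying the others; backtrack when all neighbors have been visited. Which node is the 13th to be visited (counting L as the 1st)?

Visit L
L → I
I → B
B → F
F → M
M → A
A → D
D → G
G → C
C → J
C → K
K → E
E → R
R → P
P → O
P → Q
G → N
A → H

Visit order: L, I, B, F, M, A, D, G, C, J, K, E, R, P, O, Q, N, H

R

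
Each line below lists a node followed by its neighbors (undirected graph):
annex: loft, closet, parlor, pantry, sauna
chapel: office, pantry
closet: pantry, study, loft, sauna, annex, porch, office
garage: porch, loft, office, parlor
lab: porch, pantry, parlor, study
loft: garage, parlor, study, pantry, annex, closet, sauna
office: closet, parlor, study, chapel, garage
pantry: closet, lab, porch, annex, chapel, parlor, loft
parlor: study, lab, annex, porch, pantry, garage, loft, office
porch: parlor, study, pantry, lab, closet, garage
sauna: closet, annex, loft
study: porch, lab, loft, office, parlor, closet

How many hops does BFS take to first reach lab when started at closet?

2

Level 0: closet
Level 1: annex, loft, office, pantry, porch, sauna, study
Level 2: chapel, garage, lab, parlor
lab first appears at level 2.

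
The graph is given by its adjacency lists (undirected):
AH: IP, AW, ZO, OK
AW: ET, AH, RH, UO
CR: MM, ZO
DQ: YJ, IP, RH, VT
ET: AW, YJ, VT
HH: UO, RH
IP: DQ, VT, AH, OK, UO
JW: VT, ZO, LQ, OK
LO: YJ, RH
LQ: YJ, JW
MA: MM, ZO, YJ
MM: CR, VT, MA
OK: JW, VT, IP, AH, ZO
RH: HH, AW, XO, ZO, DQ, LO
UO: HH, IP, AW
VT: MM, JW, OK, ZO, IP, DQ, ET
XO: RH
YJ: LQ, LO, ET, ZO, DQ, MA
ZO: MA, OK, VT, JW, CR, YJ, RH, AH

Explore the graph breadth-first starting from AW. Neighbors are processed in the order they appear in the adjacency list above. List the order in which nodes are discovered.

AW, ET, AH, RH, UO, YJ, VT, IP, ZO, OK, HH, XO, DQ, LO, LQ, MA, MM, JW, CR

Visit AW; enqueue ET, AH, RH, UO → queue [ET, AH, RH, UO]
Visit ET; enqueue YJ, VT → queue [AH, RH, UO, YJ, VT]
Visit AH; enqueue IP, ZO, OK → queue [RH, UO, YJ, VT, IP, ZO, OK]
Visit RH; enqueue HH, XO, DQ, LO → queue [UO, YJ, VT, IP, ZO, OK, HH, XO, DQ, LO]
Visit UO → queue [YJ, VT, IP, ZO, OK, HH, XO, DQ, LO]
Visit YJ; enqueue LQ, MA → queue [VT, IP, ZO, OK, HH, XO, DQ, LO, LQ, MA]
Visit VT; enqueue MM, JW → queue [IP, ZO, OK, HH, XO, DQ, LO, LQ, MA, MM, JW]
Visit IP → queue [ZO, OK, HH, XO, DQ, LO, LQ, MA, MM, JW]
Visit ZO; enqueue CR → queue [OK, HH, XO, DQ, LO, LQ, MA, MM, JW, CR]
Visit OK → queue [HH, XO, DQ, LO, LQ, MA, MM, JW, CR]
Visit HH → queue [XO, DQ, LO, LQ, MA, MM, JW, CR]
Visit XO → queue [DQ, LO, LQ, MA, MM, JW, CR]
Visit DQ → queue [LO, LQ, MA, MM, JW, CR]
Visit LO → queue [LQ, MA, MM, JW, CR]
Visit LQ → queue [MA, MM, JW, CR]
Visit MA → queue [MM, JW, CR]
Visit MM → queue [JW, CR]
Visit JW → queue [CR]
Visit CR → queue []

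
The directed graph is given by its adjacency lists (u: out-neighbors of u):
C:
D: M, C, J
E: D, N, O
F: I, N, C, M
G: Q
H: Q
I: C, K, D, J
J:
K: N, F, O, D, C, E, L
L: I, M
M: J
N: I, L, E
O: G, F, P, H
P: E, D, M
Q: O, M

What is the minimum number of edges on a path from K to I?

2

Level 0: K
Level 1: C, D, E, F, L, N, O
Level 2: G, H, I, J, M, P
Level 3: Q
I first appears at level 2.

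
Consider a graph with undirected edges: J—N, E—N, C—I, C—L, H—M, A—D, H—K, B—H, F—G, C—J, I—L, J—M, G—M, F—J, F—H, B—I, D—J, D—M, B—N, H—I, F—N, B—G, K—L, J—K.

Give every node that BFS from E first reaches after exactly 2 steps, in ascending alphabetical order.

Level 0: E
Level 1: N
Level 2: B, F, J
Level 3: C, D, G, H, I, K, M
Level 4: A, L

B, F, J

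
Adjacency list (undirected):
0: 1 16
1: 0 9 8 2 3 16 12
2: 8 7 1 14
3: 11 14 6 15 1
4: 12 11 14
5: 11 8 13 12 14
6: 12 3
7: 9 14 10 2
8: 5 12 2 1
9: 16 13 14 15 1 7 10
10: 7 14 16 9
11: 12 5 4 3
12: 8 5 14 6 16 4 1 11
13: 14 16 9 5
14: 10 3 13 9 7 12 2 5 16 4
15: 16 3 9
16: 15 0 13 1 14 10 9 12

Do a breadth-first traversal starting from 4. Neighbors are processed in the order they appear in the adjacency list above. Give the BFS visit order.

4 -> 12 -> 11 -> 14 -> 8 -> 5 -> 6 -> 16 -> 1 -> 3 -> 10 -> 13 -> 9 -> 7 -> 2 -> 15 -> 0

Visit 4; enqueue 12, 11, 14 → queue [12, 11, 14]
Visit 12; enqueue 8, 5, 6, 16, 1 → queue [11, 14, 8, 5, 6, 16, 1]
Visit 11; enqueue 3 → queue [14, 8, 5, 6, 16, 1, 3]
Visit 14; enqueue 10, 13, 9, 7, 2 → queue [8, 5, 6, 16, 1, 3, 10, 13, 9, 7, 2]
Visit 8 → queue [5, 6, 16, 1, 3, 10, 13, 9, 7, 2]
Visit 5 → queue [6, 16, 1, 3, 10, 13, 9, 7, 2]
Visit 6 → queue [16, 1, 3, 10, 13, 9, 7, 2]
Visit 16; enqueue 15, 0 → queue [1, 3, 10, 13, 9, 7, 2, 15, 0]
Visit 1 → queue [3, 10, 13, 9, 7, 2, 15, 0]
Visit 3 → queue [10, 13, 9, 7, 2, 15, 0]
Visit 10 → queue [13, 9, 7, 2, 15, 0]
Visit 13 → queue [9, 7, 2, 15, 0]
Visit 9 → queue [7, 2, 15, 0]
Visit 7 → queue [2, 15, 0]
Visit 2 → queue [15, 0]
Visit 15 → queue [0]
Visit 0 → queue []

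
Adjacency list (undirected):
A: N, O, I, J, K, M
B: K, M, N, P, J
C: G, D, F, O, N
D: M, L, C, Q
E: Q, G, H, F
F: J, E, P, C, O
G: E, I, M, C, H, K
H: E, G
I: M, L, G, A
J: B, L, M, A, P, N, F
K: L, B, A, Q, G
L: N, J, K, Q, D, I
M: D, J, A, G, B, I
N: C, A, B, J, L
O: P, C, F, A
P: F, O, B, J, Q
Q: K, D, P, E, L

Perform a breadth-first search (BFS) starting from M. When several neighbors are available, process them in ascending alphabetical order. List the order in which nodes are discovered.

Visit M; enqueue A, B, D, G, I, J → queue [A, B, D, G, I, J]
Visit A; enqueue K, N, O → queue [B, D, G, I, J, K, N, O]
Visit B; enqueue P → queue [D, G, I, J, K, N, O, P]
Visit D; enqueue C, L, Q → queue [G, I, J, K, N, O, P, C, L, Q]
Visit G; enqueue E, H → queue [I, J, K, N, O, P, C, L, Q, E, H]
Visit I → queue [J, K, N, O, P, C, L, Q, E, H]
Visit J; enqueue F → queue [K, N, O, P, C, L, Q, E, H, F]
Visit K → queue [N, O, P, C, L, Q, E, H, F]
Visit N → queue [O, P, C, L, Q, E, H, F]
Visit O → queue [P, C, L, Q, E, H, F]
Visit P → queue [C, L, Q, E, H, F]
Visit C → queue [L, Q, E, H, F]
Visit L → queue [Q, E, H, F]
Visit Q → queue [E, H, F]
Visit E → queue [H, F]
Visit H → queue [F]
Visit F → queue []

M -> A -> B -> D -> G -> I -> J -> K -> N -> O -> P -> C -> L -> Q -> E -> H -> F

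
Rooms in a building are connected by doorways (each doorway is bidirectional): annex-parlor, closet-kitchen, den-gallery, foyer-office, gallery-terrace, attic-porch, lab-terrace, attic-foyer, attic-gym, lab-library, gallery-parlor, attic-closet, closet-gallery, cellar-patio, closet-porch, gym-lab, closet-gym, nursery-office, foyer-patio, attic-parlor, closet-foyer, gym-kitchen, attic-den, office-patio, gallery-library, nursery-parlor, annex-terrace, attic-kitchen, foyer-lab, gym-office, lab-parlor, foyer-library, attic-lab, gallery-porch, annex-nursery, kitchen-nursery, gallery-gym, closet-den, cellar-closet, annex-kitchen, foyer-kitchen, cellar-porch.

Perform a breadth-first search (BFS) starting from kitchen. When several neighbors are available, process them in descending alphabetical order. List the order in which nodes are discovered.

Visit kitchen; enqueue nursery, gym, foyer, closet, attic, annex → queue [nursery, gym, foyer, closet, attic, annex]
Visit nursery; enqueue parlor, office → queue [gym, foyer, closet, attic, annex, parlor, office]
Visit gym; enqueue lab, gallery → queue [foyer, closet, attic, annex, parlor, office, lab, gallery]
Visit foyer; enqueue patio, library → queue [closet, attic, annex, parlor, office, lab, gallery, patio, library]
Visit closet; enqueue porch, den, cellar → queue [attic, annex, parlor, office, lab, gallery, patio, library, porch, den, cellar]
Visit attic → queue [annex, parlor, office, lab, gallery, patio, library, porch, den, cellar]
Visit annex; enqueue terrace → queue [parlor, office, lab, gallery, patio, library, porch, den, cellar, terrace]
Visit parlor → queue [office, lab, gallery, patio, library, porch, den, cellar, terrace]
Visit office → queue [lab, gallery, patio, library, porch, den, cellar, terrace]
Visit lab → queue [gallery, patio, library, porch, den, cellar, terrace]
Visit gallery → queue [patio, library, porch, den, cellar, terrace]
Visit patio → queue [library, porch, den, cellar, terrace]
Visit library → queue [porch, den, cellar, terrace]
Visit porch → queue [den, cellar, terrace]
Visit den → queue [cellar, terrace]
Visit cellar → queue [terrace]
Visit terrace → queue []

kitchen -> nursery -> gym -> foyer -> closet -> attic -> annex -> parlor -> office -> lab -> gallery -> patio -> library -> porch -> den -> cellar -> terrace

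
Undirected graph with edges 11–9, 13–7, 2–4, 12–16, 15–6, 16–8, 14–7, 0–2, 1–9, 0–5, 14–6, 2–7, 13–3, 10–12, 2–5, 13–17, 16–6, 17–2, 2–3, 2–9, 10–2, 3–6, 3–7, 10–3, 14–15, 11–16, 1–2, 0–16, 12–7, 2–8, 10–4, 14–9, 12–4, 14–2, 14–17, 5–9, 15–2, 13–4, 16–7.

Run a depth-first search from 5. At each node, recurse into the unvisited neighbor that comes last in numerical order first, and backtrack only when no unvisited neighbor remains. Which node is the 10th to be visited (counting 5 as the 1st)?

4

Visit 5
5 → 9
9 → 14
14 → 17
17 → 13
13 → 7
7 → 16
16 → 12
12 → 10
10 → 4
4 → 2
2 → 15
15 → 6
6 → 3
2 → 8
2 → 1
2 → 0
16 → 11

Visit order: 5, 9, 14, 17, 13, 7, 16, 12, 10, 4, 2, 15, 6, 3, 8, 1, 0, 11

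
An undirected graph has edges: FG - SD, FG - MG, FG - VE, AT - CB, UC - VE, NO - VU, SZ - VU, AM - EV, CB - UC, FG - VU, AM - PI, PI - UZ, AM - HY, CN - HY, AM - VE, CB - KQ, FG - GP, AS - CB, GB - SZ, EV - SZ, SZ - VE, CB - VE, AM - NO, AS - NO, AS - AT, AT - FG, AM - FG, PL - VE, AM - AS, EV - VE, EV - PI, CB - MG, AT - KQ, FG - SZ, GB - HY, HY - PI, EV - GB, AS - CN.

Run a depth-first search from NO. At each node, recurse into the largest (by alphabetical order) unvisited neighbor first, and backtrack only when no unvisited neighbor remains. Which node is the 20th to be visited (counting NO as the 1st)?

Visit NO
NO → VU
VU → SZ
SZ → VE
VE → UC
UC → CB
CB → MG
MG → FG
FG → SD
FG → GP
FG → AT
AT → KQ
AT → AS
AS → CN
CN → HY
HY → PI
PI → UZ
PI → EV
EV → GB
EV → AM
VE → PL

Visit order: NO, VU, SZ, VE, UC, CB, MG, FG, SD, GP, AT, KQ, AS, CN, HY, PI, UZ, EV, GB, AM, PL

AM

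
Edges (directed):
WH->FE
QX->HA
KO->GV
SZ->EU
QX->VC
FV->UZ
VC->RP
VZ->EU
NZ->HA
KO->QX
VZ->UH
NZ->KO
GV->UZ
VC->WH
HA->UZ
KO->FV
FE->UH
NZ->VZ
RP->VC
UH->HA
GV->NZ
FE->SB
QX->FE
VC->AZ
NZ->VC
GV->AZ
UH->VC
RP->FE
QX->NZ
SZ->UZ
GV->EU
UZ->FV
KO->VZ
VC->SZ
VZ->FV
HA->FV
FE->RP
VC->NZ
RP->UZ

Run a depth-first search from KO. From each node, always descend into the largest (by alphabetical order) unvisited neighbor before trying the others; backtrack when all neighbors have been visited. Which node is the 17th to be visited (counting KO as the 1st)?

GV

Visit KO
KO → VZ
VZ → UH
UH → VC
VC → WH
WH → FE
FE → SB
FE → RP
RP → UZ
UZ → FV
VC → SZ
SZ → EU
VC → NZ
NZ → HA
VC → AZ
KO → QX
KO → GV

Visit order: KO, VZ, UH, VC, WH, FE, SB, RP, UZ, FV, SZ, EU, NZ, HA, AZ, QX, GV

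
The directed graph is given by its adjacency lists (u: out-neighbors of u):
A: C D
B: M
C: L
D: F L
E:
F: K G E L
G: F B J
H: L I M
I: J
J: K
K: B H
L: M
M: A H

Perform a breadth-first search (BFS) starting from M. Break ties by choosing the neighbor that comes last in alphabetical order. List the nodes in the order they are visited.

M, H, A, L, I, D, C, J, F, K, G, E, B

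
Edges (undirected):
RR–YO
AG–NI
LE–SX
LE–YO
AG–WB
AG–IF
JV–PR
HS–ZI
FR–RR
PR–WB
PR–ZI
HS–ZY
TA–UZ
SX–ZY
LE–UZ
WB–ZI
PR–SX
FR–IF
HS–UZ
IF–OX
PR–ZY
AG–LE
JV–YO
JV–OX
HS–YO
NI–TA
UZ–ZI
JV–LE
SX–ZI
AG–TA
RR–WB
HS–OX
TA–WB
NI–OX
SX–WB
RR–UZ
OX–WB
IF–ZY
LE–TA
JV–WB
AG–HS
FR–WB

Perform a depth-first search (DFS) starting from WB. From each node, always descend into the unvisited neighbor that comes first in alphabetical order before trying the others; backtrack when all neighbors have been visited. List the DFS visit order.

Visit WB
WB → AG
AG → HS
HS → OX
OX → IF
IF → FR
FR → RR
RR → UZ
UZ → LE
LE → JV
JV → PR
PR → SX
SX → ZI
SX → ZY
JV → YO
LE → TA
TA → NI

WB -> AG -> HS -> OX -> IF -> FR -> RR -> UZ -> LE -> JV -> PR -> SX -> ZI -> ZY -> YO -> TA -> NI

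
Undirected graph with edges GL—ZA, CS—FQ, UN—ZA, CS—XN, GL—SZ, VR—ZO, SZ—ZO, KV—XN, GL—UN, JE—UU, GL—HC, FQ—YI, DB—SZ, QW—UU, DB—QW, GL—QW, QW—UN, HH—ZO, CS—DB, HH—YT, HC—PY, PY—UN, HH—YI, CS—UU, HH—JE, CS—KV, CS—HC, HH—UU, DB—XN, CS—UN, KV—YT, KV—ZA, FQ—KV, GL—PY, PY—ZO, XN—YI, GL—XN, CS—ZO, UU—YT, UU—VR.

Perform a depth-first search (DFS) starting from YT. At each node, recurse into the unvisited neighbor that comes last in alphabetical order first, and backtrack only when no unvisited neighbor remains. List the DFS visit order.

Visit YT
YT → UU
UU → VR
VR → ZO
ZO → SZ
SZ → GL
GL → ZA
ZA → UN
UN → QW
QW → DB
DB → XN
XN → YI
YI → HH
HH → JE
YI → FQ
FQ → KV
KV → CS
CS → HC
HC → PY

YT, UU, VR, ZO, SZ, GL, ZA, UN, QW, DB, XN, YI, HH, JE, FQ, KV, CS, HC, PY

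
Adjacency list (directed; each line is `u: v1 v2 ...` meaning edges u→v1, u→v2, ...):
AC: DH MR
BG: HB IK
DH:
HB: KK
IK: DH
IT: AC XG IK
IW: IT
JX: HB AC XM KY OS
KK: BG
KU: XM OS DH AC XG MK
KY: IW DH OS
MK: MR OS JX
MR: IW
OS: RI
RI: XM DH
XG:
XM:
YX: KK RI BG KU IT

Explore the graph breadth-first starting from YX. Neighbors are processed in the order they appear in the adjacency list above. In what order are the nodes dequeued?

Visit YX; enqueue KK, RI, BG, KU, IT → queue [KK, RI, BG, KU, IT]
Visit KK → queue [RI, BG, KU, IT]
Visit RI; enqueue XM, DH → queue [BG, KU, IT, XM, DH]
Visit BG; enqueue HB, IK → queue [KU, IT, XM, DH, HB, IK]
Visit KU; enqueue OS, AC, XG, MK → queue [IT, XM, DH, HB, IK, OS, AC, XG, MK]
Visit IT → queue [XM, DH, HB, IK, OS, AC, XG, MK]
Visit XM → queue [DH, HB, IK, OS, AC, XG, MK]
Visit DH → queue [HB, IK, OS, AC, XG, MK]
Visit HB → queue [IK, OS, AC, XG, MK]
Visit IK → queue [OS, AC, XG, MK]
Visit OS → queue [AC, XG, MK]
Visit AC; enqueue MR → queue [XG, MK, MR]
Visit XG → queue [MK, MR]
Visit MK; enqueue JX → queue [MR, JX]
Visit MR; enqueue IW → queue [JX, IW]
Visit JX; enqueue KY → queue [IW, KY]
Visit IW → queue [KY]
Visit KY → queue []

YX, KK, RI, BG, KU, IT, XM, DH, HB, IK, OS, AC, XG, MK, MR, JX, IW, KY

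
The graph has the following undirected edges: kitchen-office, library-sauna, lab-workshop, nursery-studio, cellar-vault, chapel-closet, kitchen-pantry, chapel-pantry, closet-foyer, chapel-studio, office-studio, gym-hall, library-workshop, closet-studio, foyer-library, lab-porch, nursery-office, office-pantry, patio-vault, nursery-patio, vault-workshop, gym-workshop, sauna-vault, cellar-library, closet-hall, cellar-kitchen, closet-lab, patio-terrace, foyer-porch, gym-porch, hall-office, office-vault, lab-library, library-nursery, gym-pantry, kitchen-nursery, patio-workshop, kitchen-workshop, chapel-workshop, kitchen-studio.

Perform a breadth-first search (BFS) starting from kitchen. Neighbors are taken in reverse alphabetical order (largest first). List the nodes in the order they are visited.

kitchen, workshop, studio, pantry, office, nursery, cellar, vault, patio, library, lab, gym, chapel, closet, hall, sauna, terrace, foyer, porch

Visit kitchen; enqueue workshop, studio, pantry, office, nursery, cellar → queue [workshop, studio, pantry, office, nursery, cellar]
Visit workshop; enqueue vault, patio, library, lab, gym, chapel → queue [studio, pantry, office, nursery, cellar, vault, patio, library, lab, gym, chapel]
Visit studio; enqueue closet → queue [pantry, office, nursery, cellar, vault, patio, library, lab, gym, chapel, closet]
Visit pantry → queue [office, nursery, cellar, vault, patio, library, lab, gym, chapel, closet]
Visit office; enqueue hall → queue [nursery, cellar, vault, patio, library, lab, gym, chapel, closet, hall]
Visit nursery → queue [cellar, vault, patio, library, lab, gym, chapel, closet, hall]
Visit cellar → queue [vault, patio, library, lab, gym, chapel, closet, hall]
Visit vault; enqueue sauna → queue [patio, library, lab, gym, chapel, closet, hall, sauna]
Visit patio; enqueue terrace → queue [library, lab, gym, chapel, closet, hall, sauna, terrace]
Visit library; enqueue foyer → queue [lab, gym, chapel, closet, hall, sauna, terrace, foyer]
Visit lab; enqueue porch → queue [gym, chapel, closet, hall, sauna, terrace, foyer, porch]
Visit gym → queue [chapel, closet, hall, sauna, terrace, foyer, porch]
Visit chapel → queue [closet, hall, sauna, terrace, foyer, porch]
Visit closet → queue [hall, sauna, terrace, foyer, porch]
Visit hall → queue [sauna, terrace, foyer, porch]
Visit sauna → queue [terrace, foyer, porch]
Visit terrace → queue [foyer, porch]
Visit foyer → queue [porch]
Visit porch → queue []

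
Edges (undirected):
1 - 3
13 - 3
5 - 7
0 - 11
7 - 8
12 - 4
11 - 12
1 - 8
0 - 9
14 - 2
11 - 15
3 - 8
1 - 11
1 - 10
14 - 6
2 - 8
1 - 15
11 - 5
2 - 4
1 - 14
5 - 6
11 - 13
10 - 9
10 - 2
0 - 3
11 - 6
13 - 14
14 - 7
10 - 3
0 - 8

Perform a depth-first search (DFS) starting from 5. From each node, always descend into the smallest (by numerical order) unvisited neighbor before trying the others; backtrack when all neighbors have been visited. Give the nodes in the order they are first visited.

5 → 6 → 11 → 0 → 3 → 1 → 8 → 2 → 4 → 12 → 10 → 9 → 14 → 7 → 13 → 15

Visit 5
5 → 6
6 → 11
11 → 0
0 → 3
3 → 1
1 → 8
8 → 2
2 → 4
4 → 12
2 → 10
10 → 9
2 → 14
14 → 7
14 → 13
1 → 15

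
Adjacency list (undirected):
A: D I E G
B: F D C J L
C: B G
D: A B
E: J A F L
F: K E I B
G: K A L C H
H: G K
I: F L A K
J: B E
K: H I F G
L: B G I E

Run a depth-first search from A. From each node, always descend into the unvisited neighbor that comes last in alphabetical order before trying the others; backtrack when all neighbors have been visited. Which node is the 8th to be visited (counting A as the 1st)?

E

Visit A
A → I
I → L
L → G
G → K
K → H
K → F
F → E
E → J
J → B
B → D
B → C

Visit order: A, I, L, G, K, H, F, E, J, B, D, C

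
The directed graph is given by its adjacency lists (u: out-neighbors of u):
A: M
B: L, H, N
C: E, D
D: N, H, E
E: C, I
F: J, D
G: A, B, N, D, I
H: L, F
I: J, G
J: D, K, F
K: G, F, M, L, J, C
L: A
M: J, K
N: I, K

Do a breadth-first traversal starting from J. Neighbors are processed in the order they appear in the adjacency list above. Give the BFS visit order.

Visit J; enqueue D, K, F → queue [D, K, F]
Visit D; enqueue N, H, E → queue [K, F, N, H, E]
Visit K; enqueue G, M, L, C → queue [F, N, H, E, G, M, L, C]
Visit F → queue [N, H, E, G, M, L, C]
Visit N; enqueue I → queue [H, E, G, M, L, C, I]
Visit H → queue [E, G, M, L, C, I]
Visit E → queue [G, M, L, C, I]
Visit G; enqueue A, B → queue [M, L, C, I, A, B]
Visit M → queue [L, C, I, A, B]
Visit L → queue [C, I, A, B]
Visit C → queue [I, A, B]
Visit I → queue [A, B]
Visit A → queue [B]
Visit B → queue []

J -> D -> K -> F -> N -> H -> E -> G -> M -> L -> C -> I -> A -> B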